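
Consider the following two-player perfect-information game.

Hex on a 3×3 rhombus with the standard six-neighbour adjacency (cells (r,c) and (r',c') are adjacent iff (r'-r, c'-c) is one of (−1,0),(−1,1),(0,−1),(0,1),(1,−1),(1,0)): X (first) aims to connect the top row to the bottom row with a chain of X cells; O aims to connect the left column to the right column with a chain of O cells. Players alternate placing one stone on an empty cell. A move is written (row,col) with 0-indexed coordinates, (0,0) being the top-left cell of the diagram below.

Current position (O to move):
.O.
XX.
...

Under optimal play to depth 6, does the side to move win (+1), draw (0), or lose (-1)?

ply 1, O at .O./XX./... | (0,0)=-1→OO./XX./...*; (0,2)=-1→.OO/XX./...; (1,2)=-1→.O./XXO/...; (2,0)=-1→.O./XX./O..; (2,1)=-1→.O./XX./.O.; (2,2)=-1→.O./XX./..O
ply 2, X at OO./XX./... | (0,2)=+1→OOX/XX./...*; (1,2)=-1→OO./XXX/...; (2,0)=-1→OO./XX./X..; (2,1)=-1→OO./XX./.X.; (2,2)=-1→OO./XX./..X
ply 3, O at OOX/XX./... | (1,2)=-1→OOX/XXO/...*; (2,0)=-1→OOX/XX./O..; (2,1)=-1→OOX/XX./.O.; (2,2)=-1→OOX/XX./..O
ply 4, X at OOX/XXO/... | (2,0)=+1→OOX/XXO/X..*; (2,1)=+1→OOX/XXO/.X.; (2,2)=+1→OOX/XXO/..X
ply 5: OOX/XXO/X.. is terminal -1 (O); from .O./XX./... depth 6

value(.O./XX./..., O) = -1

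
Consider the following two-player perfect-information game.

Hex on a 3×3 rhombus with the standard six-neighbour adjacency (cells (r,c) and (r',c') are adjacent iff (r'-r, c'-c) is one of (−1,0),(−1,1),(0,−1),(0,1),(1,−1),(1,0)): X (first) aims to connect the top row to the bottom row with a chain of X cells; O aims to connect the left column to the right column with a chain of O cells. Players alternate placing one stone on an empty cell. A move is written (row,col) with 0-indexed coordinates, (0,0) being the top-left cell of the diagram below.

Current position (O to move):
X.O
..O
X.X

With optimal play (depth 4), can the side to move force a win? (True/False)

O winning at [X.O/..O/X.X]: True

ply 1, O at X.O/..O/X.X | (0,1)=-1→XOO/..O/X.X; (1,0)=+1→X.O/O.O/X.X*; (1,1)=-1→X.O/.OO/X.X; (2,1)=-1→X.O/..O/XOX
ply 2, X at X.O/O.O/X.X | (0,1)=-1→XXO/O.O/X.X*; (1,1)=-1→X.O/OXO/X.X; (2,1)=-1→X.O/O.O/XXX
ply 3, O at XXO/O.O/X.X | (1,1)=+1→XXO/OOO/X.X*; (2,1)=-1→XXO/O.O/XOX
ply 4: XXO/OOO/X.X is terminal -1 (X); from X.O/..O/X.X depth 4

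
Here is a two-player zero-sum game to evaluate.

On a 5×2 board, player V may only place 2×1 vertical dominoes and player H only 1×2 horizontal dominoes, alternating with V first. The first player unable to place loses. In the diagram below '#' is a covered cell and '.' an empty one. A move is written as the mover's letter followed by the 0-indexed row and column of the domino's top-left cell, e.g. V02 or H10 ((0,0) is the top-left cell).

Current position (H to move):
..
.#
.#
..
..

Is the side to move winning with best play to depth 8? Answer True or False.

p1 H@[../.#/.#/../..]: H00[##/.#/.#/../..]-1 H30[../.#/.#/##/..]+1* H40[../.#/.#/../##]+1
p2 V@[../.#/.#/##/..]: V00[#./##/.#/##/..]-1* V10[../##/##/##/..]-1
p3 H@[#./##/.#/##/..]: H40[#./##/.#/##/##]+1*
p4 V@[#./##/.#/##/##] terminal -1; root [../.#/.#/../..] d8

H winning at [../.#/.#/../..]: True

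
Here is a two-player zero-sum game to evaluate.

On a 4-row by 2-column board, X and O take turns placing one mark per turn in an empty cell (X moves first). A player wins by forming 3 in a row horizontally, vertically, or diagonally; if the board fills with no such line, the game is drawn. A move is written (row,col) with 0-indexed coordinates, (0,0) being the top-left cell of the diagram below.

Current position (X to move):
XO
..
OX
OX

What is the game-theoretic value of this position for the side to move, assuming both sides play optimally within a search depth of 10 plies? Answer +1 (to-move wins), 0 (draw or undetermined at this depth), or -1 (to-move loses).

value(XO/../OX/OX, X) = +1

[XO/../OX/OX] X move#1: (1,0):+0/XO/X./OX/OX, (1,1):+1/XO/.X/OX/OX*
[XO/.X/OX/OX] end (terminal -1, O#2); searched XO/../OX/OX to 10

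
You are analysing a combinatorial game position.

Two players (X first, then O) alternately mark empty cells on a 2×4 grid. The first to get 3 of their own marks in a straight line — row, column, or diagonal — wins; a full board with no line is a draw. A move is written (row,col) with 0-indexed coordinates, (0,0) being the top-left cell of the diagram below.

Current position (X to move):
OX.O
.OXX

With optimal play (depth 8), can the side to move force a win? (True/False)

X winning at [OX.O/.OXX]: False

ply 1, X at OX.O/.OXX | (0,2)=+0→OXXO/.OXX*; (1,0)=+0→OX.O/XOXX
ply 2, O at OXXO/.OXX | (1,0)=+0→OXXO/OOXX*
ply 3: OXXO/OOXX is terminal +0 (X); from OX.O/.OXX depth 8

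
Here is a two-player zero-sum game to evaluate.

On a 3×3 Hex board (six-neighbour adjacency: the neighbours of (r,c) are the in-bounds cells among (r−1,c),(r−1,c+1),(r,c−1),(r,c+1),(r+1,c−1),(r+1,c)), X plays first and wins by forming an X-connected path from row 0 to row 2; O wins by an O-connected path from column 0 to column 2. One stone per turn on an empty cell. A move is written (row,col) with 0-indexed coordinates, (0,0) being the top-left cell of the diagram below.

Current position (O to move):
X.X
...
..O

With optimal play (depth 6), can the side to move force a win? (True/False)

p1 O@[X.X/.../..O]: (0,1)[XOX/.../..O]-1 (1,0)[X.X/O../..O]-1 (1,1)[X.X/.O./..O]+1* (1,2)[X.X/..O/..O]-1 (2,0)[X.X/.../O.O]-1 (2,1)[X.X/.../.OO]-1
p2 X@[X.X/.O./..O]: (0,1)[XXX/.O./..O]-1* (1,0)[X.X/XO./..O]-1 (1,2)[X.X/.OX/..O]-1 (2,0)[X.X/.O./X.O]-1 (2,1)[X.X/.O./.XO]-1
p3 O@[XXX/.O./..O]: (1,0)[XXX/OO./..O]+1* (1,2)[XXX/.OO/..O]+1 (2,0)[XXX/.O./O.O]+1 (2,1)[XXX/.O./.OO]+1
p4 X@[XXX/OO./..O]: (1,2)[XXX/OOX/..O]-1* (2,0)[XXX/OO./X.O]-1 (2,1)[XXX/OO./.XO]-1
p5 O@[XXX/OOX/..O]: (2,0)[XXX/OOX/O.O]-1 (2,1)[XXX/OOX/.OO]+1*
p6 X@[XXX/OOX/.OO] terminal -1; root [X.X/.../..O] d6

O winning at [X.X/.../..O]: True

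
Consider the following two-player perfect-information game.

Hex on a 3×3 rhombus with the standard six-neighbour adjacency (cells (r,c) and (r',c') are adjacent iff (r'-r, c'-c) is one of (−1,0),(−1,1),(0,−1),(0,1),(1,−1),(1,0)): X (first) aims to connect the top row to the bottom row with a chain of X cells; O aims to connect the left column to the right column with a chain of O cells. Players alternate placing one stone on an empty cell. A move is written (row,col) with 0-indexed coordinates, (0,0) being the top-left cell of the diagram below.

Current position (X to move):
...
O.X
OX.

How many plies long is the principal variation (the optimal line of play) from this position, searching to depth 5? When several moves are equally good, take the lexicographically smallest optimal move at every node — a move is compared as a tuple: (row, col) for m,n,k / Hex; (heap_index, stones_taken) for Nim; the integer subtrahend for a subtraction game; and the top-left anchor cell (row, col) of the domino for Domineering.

PV length from [.../O.X/OX.]: 3 plies

[.../O.X/OX.] X move#1: (0,0):-1/X../O.X/OX., (0,1):+1/.X./O.X/OX.*, (0,2):+1/..X/O.X/OX., (1,1):+1/.../OXX/OX., (2,2):-1/.../O.X/OXX
[.X./O.X/OX.] O move#2: (0,0):-1/OX./O.X/OX.*, (0,2):-1/.XO/O.X/OX., (1,1):-1/.X./OOX/OX., (2,2):-1/.X./O.X/OXO
[OX./O.X/OX.] X move#3: (0,2):+1/OXX/O.X/OX.*, (1,1):+1/OX./OXX/OX., (2,2):+1/OX./O.X/OXX
[OXX/O.X/OX.] end (terminal -1, O#4); searched .../O.X/OX. to 5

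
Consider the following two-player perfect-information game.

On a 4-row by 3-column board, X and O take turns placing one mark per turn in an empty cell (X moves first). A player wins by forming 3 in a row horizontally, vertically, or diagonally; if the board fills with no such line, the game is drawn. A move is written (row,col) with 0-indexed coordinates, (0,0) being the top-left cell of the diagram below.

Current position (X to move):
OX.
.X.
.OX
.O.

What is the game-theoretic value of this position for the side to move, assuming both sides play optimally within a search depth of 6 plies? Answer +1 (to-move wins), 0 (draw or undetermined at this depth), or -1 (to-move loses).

p1 X@[OX./.X./.OX/.O.]: (0,2)[OXX/.X./.OX/.O.]+1* (1,0)[OX./XX./.OX/.O.]+0 (1,2)[OX./.XX/.OX/.O.]+1 (2,0)[OX./.X./XOX/.O.]+1 (3,0)[OX./.X./.OX/XO.]-1 (3,2)[OX./.X./.OX/.OX]+0
p2 O@[OXX/.X./.OX/.O.]: (1,0)[OXX/OX./.OX/.O.]-1* (1,2)[OXX/.XO/.OX/.O.]-1 (2,0)[OXX/.X./OOX/.O.]-1 (3,0)[OXX/.X./.OX/OO.]-1 (3,2)[OXX/.X./.OX/.OO]-1
p3 X@[OXX/OX./.OX/.O.]: (1,2)[OXX/OXX/.OX/.O.]+1* (2,0)[OXX/OX./XOX/.O.]+1 (3,0)[OXX/OX./.OX/XO.]-1 (3,2)[OXX/OX./.OX/.OX]-1
p4 O@[OXX/OXX/.OX/.O.] terminal -1; root [OX./.X./.OX/.O.] d6

value(OX./.X./.OX/.O., X) = +1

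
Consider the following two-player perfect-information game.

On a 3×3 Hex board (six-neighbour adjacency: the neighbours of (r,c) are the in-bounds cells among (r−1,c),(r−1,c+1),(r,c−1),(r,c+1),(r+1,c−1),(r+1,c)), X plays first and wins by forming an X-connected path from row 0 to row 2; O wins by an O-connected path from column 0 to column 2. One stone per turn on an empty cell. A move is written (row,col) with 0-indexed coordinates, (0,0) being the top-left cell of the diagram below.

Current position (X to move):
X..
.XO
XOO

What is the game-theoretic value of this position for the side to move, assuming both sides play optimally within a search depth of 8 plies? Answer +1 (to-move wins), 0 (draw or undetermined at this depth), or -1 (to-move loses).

p1 X@[X../.XO/XOO]: (0,1)[XX./.XO/XOO]+1* (0,2)[X.X/.XO/XOO]+1 (1,0)[X../XXO/XOO]+1
p2 O@[XX./.XO/XOO] terminal -1; root [X../.XO/XOO] d8

value(X../.XO/XOO, X) = +1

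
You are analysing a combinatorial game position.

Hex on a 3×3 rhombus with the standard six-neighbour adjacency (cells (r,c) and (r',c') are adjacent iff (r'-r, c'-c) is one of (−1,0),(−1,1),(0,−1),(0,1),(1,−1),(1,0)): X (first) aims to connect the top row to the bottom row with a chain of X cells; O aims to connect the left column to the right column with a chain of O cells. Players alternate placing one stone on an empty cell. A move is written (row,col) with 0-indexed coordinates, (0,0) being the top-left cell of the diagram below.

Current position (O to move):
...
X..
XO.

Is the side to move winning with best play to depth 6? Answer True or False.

O winning at [.../X../XO.]: False

ply 1, O at .../X../XO. | (0,0)=-1→O../X../XO.*; (0,1)=-1→.O./X../XO.; (0,2)=-1→..O/X../XO.; (1,1)=-1→.../XO./XO.; (1,2)=-1→.../X.O/XO.; (2,2)=-1→.../X../XOO
ply 2, X at O../X../XO. | (0,1)=+1→OX./X../XO.*; (0,2)=+1→O.X/X../XO.; (1,1)=+1→O../XX./XO.; (1,2)=+1→O../X.X/XO.; (2,2)=+1→O../X../XOX
ply 3: OX./X../XO. is terminal -1 (O); from .../X../XO. depth 6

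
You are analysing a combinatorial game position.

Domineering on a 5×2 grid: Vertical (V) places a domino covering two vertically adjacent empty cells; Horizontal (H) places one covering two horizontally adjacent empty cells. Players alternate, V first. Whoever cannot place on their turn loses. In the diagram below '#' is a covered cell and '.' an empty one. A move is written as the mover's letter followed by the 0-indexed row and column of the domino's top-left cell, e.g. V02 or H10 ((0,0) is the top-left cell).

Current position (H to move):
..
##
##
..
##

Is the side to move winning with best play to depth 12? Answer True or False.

H winning at [../##/##/../##]: True

p1 H@[../##/##/../##]: H00[##/##/##/../##]+1* H30[../##/##/##/##]+1
p2 V@[##/##/##/../##] terminal -1; root [../##/##/../##] d12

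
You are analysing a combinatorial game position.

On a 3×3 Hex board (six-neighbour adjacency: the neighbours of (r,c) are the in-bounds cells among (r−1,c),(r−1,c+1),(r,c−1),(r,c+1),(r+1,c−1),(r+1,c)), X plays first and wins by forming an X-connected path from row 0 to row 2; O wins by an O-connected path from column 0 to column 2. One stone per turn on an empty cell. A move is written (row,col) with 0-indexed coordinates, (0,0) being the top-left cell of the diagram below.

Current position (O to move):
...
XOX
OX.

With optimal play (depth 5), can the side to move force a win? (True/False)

O winning at [.../XOX/OX.]: True

p1 O@[.../XOX/OX.]: (0,0)[O../XOX/OX.]-1 (0,1)[.O./XOX/OX.]-1 (0,2)[..O/XOX/OX.]+1* (2,2)[.../XOX/OXO]-1
p2 X@[..O/XOX/OX.] terminal -1; root [.../XOX/OX.] d5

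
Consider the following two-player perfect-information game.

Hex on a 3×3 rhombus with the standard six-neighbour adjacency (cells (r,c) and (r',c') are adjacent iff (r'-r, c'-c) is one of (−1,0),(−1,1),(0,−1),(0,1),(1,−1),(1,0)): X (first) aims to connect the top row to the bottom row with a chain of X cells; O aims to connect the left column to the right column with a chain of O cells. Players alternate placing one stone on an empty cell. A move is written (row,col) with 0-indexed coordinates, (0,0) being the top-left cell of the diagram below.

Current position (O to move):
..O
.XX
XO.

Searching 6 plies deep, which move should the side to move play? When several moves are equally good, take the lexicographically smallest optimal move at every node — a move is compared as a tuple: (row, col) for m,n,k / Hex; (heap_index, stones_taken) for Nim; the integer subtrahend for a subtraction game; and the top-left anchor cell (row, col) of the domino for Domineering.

O's best at [..O/.XX/XO.]: (0,1)

p1 O@[..O/.XX/XO.]: (0,0)[O.O/.XX/XO.]-1 (0,1)[.OO/.XX/XO.]+1* (1,0)[..O/OXX/XO.]-1 (2,2)[..O/.XX/XOO]-1
p2 X@[.OO/.XX/XO.]: (0,0)[XOO/.XX/XO.]-1* (1,0)[.OO/XXX/XO.]-1 (2,2)[.OO/.XX/XOX]-1
p3 O@[XOO/.XX/XO.]: (1,0)[XOO/OXX/XO.]+1* (2,2)[XOO/.XX/XOO]-1
p4 X@[XOO/OXX/XO.] terminal -1; root [..O/.XX/XO.] d6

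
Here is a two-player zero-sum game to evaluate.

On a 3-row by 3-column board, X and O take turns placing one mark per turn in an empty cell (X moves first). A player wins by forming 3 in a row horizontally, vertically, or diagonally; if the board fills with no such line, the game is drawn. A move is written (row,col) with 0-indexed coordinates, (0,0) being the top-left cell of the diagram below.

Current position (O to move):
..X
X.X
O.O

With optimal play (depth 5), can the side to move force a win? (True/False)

p1 O@[..X/X.X/O.O]: (0,0)[O.X/X.X/O.O]-1 (0,1)[.OX/X.X/O.O]-1 (1,1)[..X/XOX/O.O]+1* (2,1)[..X/X.X/OOO]+1
p2 X@[..X/XOX/O.O]: (0,0)[X.X/XOX/O.O]-1* (0,1)[.XX/XOX/O.O]-1 (2,1)[..X/XOX/OXO]-1
p3 O@[X.X/XOX/O.O]: (0,1)[XOX/XOX/O.O]+0 (2,1)[X.X/XOX/OOO]+1*
p4 X@[X.X/XOX/OOO] terminal -1; root [..X/X.X/O.O] d5

O winning at [..X/X.X/O.O]: True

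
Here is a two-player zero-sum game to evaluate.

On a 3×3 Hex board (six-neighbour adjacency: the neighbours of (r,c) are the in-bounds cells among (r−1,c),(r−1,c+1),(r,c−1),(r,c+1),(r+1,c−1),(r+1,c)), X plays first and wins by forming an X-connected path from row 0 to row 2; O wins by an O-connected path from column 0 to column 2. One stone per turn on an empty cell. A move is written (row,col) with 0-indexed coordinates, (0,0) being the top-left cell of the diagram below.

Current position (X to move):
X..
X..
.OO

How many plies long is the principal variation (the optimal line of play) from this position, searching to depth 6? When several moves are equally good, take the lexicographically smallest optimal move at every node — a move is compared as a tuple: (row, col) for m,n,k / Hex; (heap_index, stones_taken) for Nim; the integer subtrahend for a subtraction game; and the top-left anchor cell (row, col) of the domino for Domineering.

PV length from [X../X../.OO]: 1 ply

[X../X../.OO] X move#1: (0,1):-1/XX./X../.OO, (0,2):-1/X.X/X../.OO, (1,1):-1/X../XX./.OO, (1,2):-1/X../X.X/.OO, (2,0):+1/X../X../XOO*
[X../X../XOO] end (terminal -1, O#2); searched X../X../.OO to 6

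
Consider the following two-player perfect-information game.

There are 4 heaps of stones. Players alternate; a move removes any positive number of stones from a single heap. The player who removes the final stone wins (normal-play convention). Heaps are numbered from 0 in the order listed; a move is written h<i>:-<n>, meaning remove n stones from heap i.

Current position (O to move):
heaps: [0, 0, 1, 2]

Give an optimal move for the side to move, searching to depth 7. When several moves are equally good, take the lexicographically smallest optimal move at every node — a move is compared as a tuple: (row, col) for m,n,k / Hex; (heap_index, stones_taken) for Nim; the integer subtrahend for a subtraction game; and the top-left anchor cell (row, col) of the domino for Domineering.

p1 O@[(0,0,1,2)]: h2:-1[(0,0,0,2)]-1 h3:-1[(0,0,1,1)]+1* h3:-2[(0,0,1,0)]-1
p2 X@[(0,0,1,1)]: h2:-1[(0,0,0,1)]-1* h3:-1[(0,0,1,0)]-1
p3 O@[(0,0,0,1)]: h3:-1[(0,0,0,0)]+1*
p4 X@[(0,0,0,0)] terminal -1; root [(0,0,1,2)] d7

O's best at [(0,0,1,2)]: h3:-1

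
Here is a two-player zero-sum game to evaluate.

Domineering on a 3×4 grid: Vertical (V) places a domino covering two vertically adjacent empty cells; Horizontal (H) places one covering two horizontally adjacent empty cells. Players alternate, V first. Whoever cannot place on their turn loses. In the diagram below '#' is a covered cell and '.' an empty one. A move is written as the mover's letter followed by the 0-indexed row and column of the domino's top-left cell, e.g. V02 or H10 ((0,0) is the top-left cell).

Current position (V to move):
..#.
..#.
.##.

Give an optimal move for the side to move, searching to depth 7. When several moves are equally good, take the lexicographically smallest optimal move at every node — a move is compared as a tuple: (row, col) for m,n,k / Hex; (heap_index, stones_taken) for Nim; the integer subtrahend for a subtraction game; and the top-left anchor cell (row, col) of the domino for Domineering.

V's best at [..#./..#./.##.]: V00

p1 V@[..#./..#./.##.]: V00[#.#./#.#./.##.]+1* V01[.##./.##./.##.]+1 V03[..##/..##/.##.]-1 V10[..#./#.#./###.]+1 V13[..#./..##/.###]-1
p2 H@[#.#./#.#./.##.] terminal -1; root [..#./..#./.##.] d7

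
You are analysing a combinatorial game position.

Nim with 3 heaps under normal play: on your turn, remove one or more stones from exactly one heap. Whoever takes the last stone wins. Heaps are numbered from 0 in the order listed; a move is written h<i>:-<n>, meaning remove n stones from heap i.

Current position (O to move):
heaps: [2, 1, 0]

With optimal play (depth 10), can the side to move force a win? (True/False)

p1 O@[(2,1,0)]: h0:-1[(1,1,0)]+1* h0:-2[(0,1,0)]-1 h1:-1[(2,0,0)]-1
p2 X@[(1,1,0)]: h0:-1[(0,1,0)]-1* h1:-1[(1,0,0)]-1
p3 O@[(0,1,0)]: h1:-1[(0,0,0)]+1*
p4 X@[(0,0,0)] terminal -1; root [(2,1,0)] d10

O winning at [(2,1,0)]: True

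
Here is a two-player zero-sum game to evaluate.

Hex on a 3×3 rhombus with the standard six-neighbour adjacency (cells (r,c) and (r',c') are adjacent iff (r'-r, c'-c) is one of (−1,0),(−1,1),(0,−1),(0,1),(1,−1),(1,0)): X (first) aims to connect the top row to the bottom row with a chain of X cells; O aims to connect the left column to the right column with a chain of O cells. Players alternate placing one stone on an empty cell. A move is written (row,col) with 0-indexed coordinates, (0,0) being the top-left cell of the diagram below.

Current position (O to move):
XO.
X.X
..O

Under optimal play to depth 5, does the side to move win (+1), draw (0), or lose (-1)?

value(XO./X.X/..O, O) = -1

[XO./X.X/..O] O move#1: (0,2):-1/XOO/X.X/..O*, (1,1):-1/XO./XOX/..O, (2,0):-1/XO./X.X/O.O, (2,1):-1/XO./X.X/.OO
[XOO/X.X/..O] X move#2: (1,1):+1/XOO/XXX/..O*, (2,0):+1/XOO/X.X/X.O, (2,1):+1/XOO/X.X/.XO
[XOO/XXX/..O] O move#3: (2,0):-1/XOO/XXX/O.O*, (2,1):-1/XOO/XXX/.OO
[XOO/XXX/O.O] X move#4: (2,1):+1/XOO/XXX/OXO*
[XOO/XXX/OXO] end (terminal -1, O#5); searched XO./X.X/..O to 5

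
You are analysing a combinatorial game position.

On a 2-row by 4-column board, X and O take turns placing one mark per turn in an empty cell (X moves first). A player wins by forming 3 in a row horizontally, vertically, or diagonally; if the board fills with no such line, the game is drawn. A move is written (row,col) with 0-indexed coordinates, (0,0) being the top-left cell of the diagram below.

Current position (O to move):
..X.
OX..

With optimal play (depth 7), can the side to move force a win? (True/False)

p1 O@[..X./OX..]: (0,0)[O.X./OX..]+0* (0,1)[.OX./OX..]+0 (0,3)[..XO/OX..]+0 (1,2)[..X./OXO.]-1 (1,3)[..X./OX.O]-1
p2 X@[O.X./OX..]: (0,1)[OXX./OX..]+0* (0,3)[O.XX/OX..]+0 (1,2)[O.X./OXX.]+0 (1,3)[O.X./OX.X]+0
p3 O@[OXX./OX..]: (0,3)[OXXO/OX..]+0* (1,2)[OXX./OXO.]-1 (1,3)[OXX./OX.O]-1
p4 X@[OXXO/OX..]: (1,2)[OXXO/OXX.]+0* (1,3)[OXXO/OX.X]+0
p5 O@[OXXO/OXX.]: (1,3)[OXXO/OXXO]+0*
p6 X@[OXXO/OXXO] terminal +0; root [..X./OX..] d7

O winning at [..X./OX..]: False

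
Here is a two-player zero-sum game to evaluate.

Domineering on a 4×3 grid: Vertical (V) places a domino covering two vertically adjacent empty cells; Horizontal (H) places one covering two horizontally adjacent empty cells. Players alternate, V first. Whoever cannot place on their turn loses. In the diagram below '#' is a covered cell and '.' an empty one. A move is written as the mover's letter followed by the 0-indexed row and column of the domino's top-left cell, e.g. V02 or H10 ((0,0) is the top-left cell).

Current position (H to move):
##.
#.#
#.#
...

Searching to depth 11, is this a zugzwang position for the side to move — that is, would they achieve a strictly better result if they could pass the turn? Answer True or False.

zugzwang(##./#.#/#.#/..., H) = False

ply 1, H at ##./#.#/#.#/... | H30=-1→##./#.#/#.#/##.*; H31=-1→##./#.#/#.#/.##
ply 2, V at ##./#.#/#.#/##. | V11=+1→##./###/###/##.*
ply 3: ##./###/###/##. is terminal -1 (H); from ##./#.#/#.#/... depth 11
if H skipped the turn, V would face:
~ ply 1, V at ##./#.#/#.#/... | V11=-1→##./###/###/...; V21=+1→##./#.#/###/.#.*
~ ply 2: ##./#.#/###/.#. is terminal -1 (H); from ##./#.#/#.#/... depth 11
compare (H): move=-1 vs pass=-1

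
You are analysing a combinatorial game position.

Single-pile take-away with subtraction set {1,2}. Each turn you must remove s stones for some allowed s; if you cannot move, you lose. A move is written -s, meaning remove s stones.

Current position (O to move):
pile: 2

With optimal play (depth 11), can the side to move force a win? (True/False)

[2] O move#1: -1:-1/1, -2:+1/0*
[0] end (terminal -1, X#2); searched 2 to 11

O winning at [2]: True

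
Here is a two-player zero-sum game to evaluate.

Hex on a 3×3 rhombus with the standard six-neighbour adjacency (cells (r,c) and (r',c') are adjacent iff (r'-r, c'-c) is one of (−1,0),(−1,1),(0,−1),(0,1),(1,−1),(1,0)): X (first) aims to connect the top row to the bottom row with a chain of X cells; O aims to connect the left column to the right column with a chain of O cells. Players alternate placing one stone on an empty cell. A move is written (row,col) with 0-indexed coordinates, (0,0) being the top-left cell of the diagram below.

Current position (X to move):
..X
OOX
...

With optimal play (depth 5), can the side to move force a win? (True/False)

p1 X@[..X/OOX/...]: (0,0)[X.X/OOX/...]+1* (0,1)[.XX/OOX/...]+1 (2,0)[..X/OOX/X..]+1 (2,1)[..X/OOX/.X.]+1 (2,2)[..X/OOX/..X]+1
p2 O@[X.X/OOX/...]: (0,1)[XOX/OOX/...]-1* (2,0)[X.X/OOX/O..]-1 (2,1)[X.X/OOX/.O.]-1 (2,2)[X.X/OOX/..O]-1
p3 X@[XOX/OOX/...]: (2,0)[XOX/OOX/X..]+1* (2,1)[XOX/OOX/.X.]+1 (2,2)[XOX/OOX/..X]+1
p4 O@[XOX/OOX/X..]: (2,1)[XOX/OOX/XO.]-1* (2,2)[XOX/OOX/X.O]-1
p5 X@[XOX/OOX/XO.]: (2,2)[XOX/OOX/XOX]+1*
p6 O@[XOX/OOX/XOX] terminal -1; root [..X/OOX/...] d5

X winning at [..X/OOX/...]: True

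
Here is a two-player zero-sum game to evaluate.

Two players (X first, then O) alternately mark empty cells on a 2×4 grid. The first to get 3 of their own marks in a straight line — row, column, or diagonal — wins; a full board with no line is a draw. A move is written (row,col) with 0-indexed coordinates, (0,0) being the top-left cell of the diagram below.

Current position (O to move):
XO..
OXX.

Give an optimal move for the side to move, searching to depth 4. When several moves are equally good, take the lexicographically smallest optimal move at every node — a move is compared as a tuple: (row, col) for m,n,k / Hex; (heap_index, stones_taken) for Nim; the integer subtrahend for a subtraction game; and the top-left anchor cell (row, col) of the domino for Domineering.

O's best at [XO../OXX.]: (1,3)

ply 1, O at XO../OXX. | (0,2)=-1→XOO./OXX.; (0,3)=-1→XO.O/OXX.; (1,3)=+0→XO../OXXO*
ply 2, X at XO../OXXO | (0,2)=+0→XOX./OXXO*; (0,3)=+0→XO.X/OXXO
ply 3, O at XOX./OXXO | (0,3)=+0→XOXO/OXXO*
ply 4: XOXO/OXXO is terminal +0 (X); from XO../OXX. depth 4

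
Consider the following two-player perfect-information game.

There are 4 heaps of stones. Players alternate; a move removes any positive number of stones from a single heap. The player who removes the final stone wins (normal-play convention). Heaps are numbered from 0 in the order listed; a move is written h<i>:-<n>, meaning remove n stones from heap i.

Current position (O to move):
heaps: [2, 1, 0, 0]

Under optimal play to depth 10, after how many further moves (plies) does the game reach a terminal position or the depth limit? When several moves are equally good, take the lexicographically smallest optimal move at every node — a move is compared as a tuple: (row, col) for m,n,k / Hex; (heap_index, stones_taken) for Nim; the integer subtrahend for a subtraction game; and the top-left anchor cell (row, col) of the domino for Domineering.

ply 1, O at (2,1,0,0) | h0:-1=+1→(1,1,0,0)*; h0:-2=-1→(0,1,0,0); h1:-1=-1→(2,0,0,0)
ply 2, X at (1,1,0,0) | h0:-1=-1→(0,1,0,0)*; h1:-1=-1→(1,0,0,0)
ply 3, O at (0,1,0,0) | h1:-1=+1→(0,0,0,0)*
ply 4: (0,0,0,0) is terminal -1 (X); from (2,1,0,0) depth 10

PV length from [(2,1,0,0)]: 3 plies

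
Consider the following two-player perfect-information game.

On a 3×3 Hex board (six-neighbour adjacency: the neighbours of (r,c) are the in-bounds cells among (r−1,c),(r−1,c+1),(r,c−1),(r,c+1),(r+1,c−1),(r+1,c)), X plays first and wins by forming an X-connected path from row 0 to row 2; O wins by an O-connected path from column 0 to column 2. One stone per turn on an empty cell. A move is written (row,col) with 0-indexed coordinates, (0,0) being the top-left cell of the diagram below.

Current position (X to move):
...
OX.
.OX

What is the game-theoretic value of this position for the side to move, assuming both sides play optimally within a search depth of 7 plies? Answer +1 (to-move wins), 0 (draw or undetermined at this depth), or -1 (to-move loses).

[.../OX./.OX] X move#1: (0,0):+1/X../OX./.OX*, (0,1):+1/.X./OX./.OX, (0,2):+1/..X/OX./.OX, (1,2):+1/.../OXX/.OX, (2,0):+1/.../OX./XOX
[X../OX./.OX] O move#2: (0,1):-1/XO./OX./.OX*, (0,2):-1/X.O/OX./.OX, (1,2):-1/X../OXO/.OX, (2,0):-1/X../OX./OOX
[XO./OX./.OX] X move#3: (0,2):+1/XOX/OX./.OX*, (1,2):-1/XO./OXX/.OX, (2,0):-1/XO./OX./XOX
[XOX/OX./.OX] O move#4: (1,2):-1/XOX/OXO/.OX*, (2,0):-1/XOX/OX./OOX
[XOX/OXO/.OX] X move#5: (2,0):+1/XOX/OXO/XOX*
[XOX/OXO/XOX] end (terminal -1, O#6); searched .../OX./.OX to 7

value(.../OX./.OX, X) = +1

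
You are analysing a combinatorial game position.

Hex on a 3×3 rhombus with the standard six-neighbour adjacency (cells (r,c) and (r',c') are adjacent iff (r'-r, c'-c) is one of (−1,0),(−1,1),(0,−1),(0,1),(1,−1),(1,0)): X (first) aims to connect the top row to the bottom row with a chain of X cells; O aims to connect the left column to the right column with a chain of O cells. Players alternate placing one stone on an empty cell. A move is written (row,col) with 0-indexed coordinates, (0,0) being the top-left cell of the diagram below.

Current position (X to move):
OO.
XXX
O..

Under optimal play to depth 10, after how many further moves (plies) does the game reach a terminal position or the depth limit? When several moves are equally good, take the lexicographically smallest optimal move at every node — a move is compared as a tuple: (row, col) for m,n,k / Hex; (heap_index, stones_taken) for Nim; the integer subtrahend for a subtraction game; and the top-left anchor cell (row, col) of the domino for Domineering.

PV length from [OO./XXX/O..]: 3 plies

p1 X@[OO./XXX/O..]: (0,2)[OOX/XXX/O..]+1* (2,1)[OO./XXX/OX.]-1 (2,2)[OO./XXX/O.X]-1
p2 O@[OOX/XXX/O..]: (2,1)[OOX/XXX/OO.]-1* (2,2)[OOX/XXX/O.O]-1
p3 X@[OOX/XXX/OO.]: (2,2)[OOX/XXX/OOX]+1*
p4 O@[OOX/XXX/OOX] terminal -1; root [OO./XXX/O..] d10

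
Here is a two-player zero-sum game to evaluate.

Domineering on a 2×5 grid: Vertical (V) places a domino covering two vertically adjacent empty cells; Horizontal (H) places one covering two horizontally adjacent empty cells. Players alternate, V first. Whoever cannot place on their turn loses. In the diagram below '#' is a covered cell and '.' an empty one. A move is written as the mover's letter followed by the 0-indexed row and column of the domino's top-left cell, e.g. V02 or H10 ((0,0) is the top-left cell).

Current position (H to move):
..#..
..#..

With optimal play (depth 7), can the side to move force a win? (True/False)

p1 H@[..#../..#..]: H00[###../..#..]-1* H03[..###/..#..]-1 H10[..#../###..]-1 H13[..#../..###]-1
p2 V@[###../..#..]: V03[####./..##.]+1* V04[###.#/..#.#]+1
p3 H@[####./..##.]: H10[####./####.]-1*
p4 V@[####./####.]: V04[#####/#####]+1*
p5 H@[#####/#####] terminal -1; root [..#../..#..] d7

H winning at [..#../..#..]: False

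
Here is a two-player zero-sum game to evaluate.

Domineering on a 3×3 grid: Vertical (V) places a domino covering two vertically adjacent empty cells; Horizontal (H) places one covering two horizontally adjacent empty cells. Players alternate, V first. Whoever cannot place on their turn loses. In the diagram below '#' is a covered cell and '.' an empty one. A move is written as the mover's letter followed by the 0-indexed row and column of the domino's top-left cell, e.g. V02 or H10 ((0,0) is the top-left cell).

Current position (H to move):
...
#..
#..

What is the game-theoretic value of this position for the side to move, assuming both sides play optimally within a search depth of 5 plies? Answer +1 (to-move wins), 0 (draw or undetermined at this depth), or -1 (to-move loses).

p1 H@[.../#../#..]: H00[##./#../#..]-1 H01[.##/#../#..]-1 H11[.../###/#..]+1* H21[.../#../###]-1
p2 V@[.../###/#..] terminal -1; root [.../#../#..] d5

value(.../#../#.., H) = +1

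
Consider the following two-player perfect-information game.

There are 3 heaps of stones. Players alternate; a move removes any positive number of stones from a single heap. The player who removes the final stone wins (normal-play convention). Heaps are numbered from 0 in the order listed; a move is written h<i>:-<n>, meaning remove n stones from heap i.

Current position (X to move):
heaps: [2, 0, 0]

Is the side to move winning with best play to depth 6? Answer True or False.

[(2,0,0)] X move#1: h0:-1:-1/(1,0,0), h0:-2:+1/(0,0,0)*
[(0,0,0)] end (terminal -1, O#2); searched (2,0,0) to 6

X winning at [(2,0,0)]: True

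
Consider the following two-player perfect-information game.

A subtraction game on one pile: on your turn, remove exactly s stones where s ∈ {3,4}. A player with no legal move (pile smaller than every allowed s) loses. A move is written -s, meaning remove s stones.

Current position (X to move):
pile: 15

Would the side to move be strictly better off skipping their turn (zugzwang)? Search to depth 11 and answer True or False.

zugzwang(15, X) = True

ply 1, X at 15 | -3=-1→12*; -4=-1→11
ply 2, O at 12 | -3=+1→9*; -4=+1→8
ply 3, X at 9 | -3=-1→6*; -4=-1→5
ply 4, O at 6 | -3=-1→3; -4=+1→2*
ply 5: 2 is terminal -1 (X); from 15 depth 11
pass branch (O moves first from the same position):
  | ply 1, O at 15 | -3=-1→12*; -4=-1→11
  | ply 2, X at 12 | -3=+1→9*; -4=+1→8
  | ply 3, O at 9 | -3=-1→6*; -4=-1→5
  | ply 4, X at 6 | -3=-1→3; -4=+1→2*
  | ply 5: 2 is terminal -1 (O); from 15 depth 11
X moving scores -1; X passing scores +1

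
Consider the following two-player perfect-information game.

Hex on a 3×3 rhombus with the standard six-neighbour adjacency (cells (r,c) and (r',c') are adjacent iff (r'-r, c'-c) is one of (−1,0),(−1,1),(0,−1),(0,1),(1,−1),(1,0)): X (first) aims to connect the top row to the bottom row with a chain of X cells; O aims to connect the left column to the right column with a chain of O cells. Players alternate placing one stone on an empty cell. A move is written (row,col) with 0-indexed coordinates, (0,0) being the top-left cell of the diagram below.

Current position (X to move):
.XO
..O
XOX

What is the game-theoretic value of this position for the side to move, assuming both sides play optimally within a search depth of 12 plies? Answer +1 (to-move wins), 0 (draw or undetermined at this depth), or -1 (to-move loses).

value(.XO/..O/XOX, X) = +1

ply 1, X at .XO/..O/XOX | (0,0)=+1→XXO/..O/XOX*; (1,0)=+1→.XO/X.O/XOX; (1,1)=+1→.XO/.XO/XOX
ply 2, O at XXO/..O/XOX | (1,0)=-1→XXO/O.O/XOX*; (1,1)=-1→XXO/.OO/XOX
ply 3, X at XXO/O.O/XOX | (1,1)=+1→XXO/OXO/XOX*
ply 4: XXO/OXO/XOX is terminal -1 (O); from .XO/..O/XOX depth 12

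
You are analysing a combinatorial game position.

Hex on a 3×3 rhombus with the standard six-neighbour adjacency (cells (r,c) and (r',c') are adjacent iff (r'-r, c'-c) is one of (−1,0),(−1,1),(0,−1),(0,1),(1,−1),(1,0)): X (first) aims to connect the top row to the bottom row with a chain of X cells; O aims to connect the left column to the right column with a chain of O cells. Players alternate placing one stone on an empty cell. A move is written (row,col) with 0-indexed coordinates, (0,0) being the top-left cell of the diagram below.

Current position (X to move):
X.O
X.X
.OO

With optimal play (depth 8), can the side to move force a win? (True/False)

X winning at [X.O/X.X/.OO]: True

p1 X@[X.O/X.X/.OO]: (0,1)[XXO/X.X/.OO]-1 (1,1)[X.O/XXX/.OO]-1 (2,0)[X.O/X.X/XOO]+1*
p2 O@[X.O/X.X/XOO] terminal -1; root [X.O/X.X/.OO] d8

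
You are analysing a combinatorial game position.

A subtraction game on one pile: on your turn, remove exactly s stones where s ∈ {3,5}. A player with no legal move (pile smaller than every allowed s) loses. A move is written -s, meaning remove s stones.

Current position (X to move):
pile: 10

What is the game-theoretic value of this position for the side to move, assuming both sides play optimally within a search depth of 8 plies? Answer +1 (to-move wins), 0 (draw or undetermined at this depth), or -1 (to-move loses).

value(10, X) = -1

ply 1, X at 10 | -3=-1→7*; -5=-1→5
ply 2, O at 7 | -3=-1→4; -5=+1→2*
ply 3: 2 is terminal -1 (X); from 10 depth 8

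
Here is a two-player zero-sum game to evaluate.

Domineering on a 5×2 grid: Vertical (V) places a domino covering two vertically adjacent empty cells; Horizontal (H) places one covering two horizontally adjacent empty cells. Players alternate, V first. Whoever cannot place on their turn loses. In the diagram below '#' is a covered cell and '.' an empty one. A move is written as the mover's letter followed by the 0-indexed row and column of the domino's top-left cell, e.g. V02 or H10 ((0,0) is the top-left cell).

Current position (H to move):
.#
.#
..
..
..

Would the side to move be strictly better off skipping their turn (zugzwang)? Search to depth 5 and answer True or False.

p1 H@[.#/.#/../../..]: H20[.#/.#/##/../..]-1 H30[.#/.#/../##/..]+1* H40[.#/.#/../../##]-1
p2 V@[.#/.#/../##/..]: V00[##/##/../##/..]-1* V10[.#/##/#./##/..]-1
p3 H@[##/##/../##/..]: H20[##/##/##/##/..]+1* H40[##/##/../##/##]+1
p4 V@[##/##/##/##/..] terminal -1; root [.#/.#/../../..] d5
suppose H passes — search the same position with V to move:
pass> p1 V@[.#/.#/../../..]: V00[##/##/../../..]-1 V10[.#/##/#./../..]-1 V20[.#/.#/#./#./..]+1* V21[.#/.#/.#/.#/..]+1 V30[.#/.#/../#./#.]+1 V31[.#/.#/../.#/.#]+1
pass> p2 H@[.#/.#/#./#./..]: H40[.#/.#/#./#./##]-1*
pass> p3 V@[.#/.#/#./#./##]: V00[##/##/#./#./##]+1* V21[.#/.#/##/##/##]+1
pass> p4 H@[##/##/#./#./##] terminal -1; root [.#/.#/../../..] d5
for H: play +1, pass -1

zugzwang(.#/.#/../../.., H) = False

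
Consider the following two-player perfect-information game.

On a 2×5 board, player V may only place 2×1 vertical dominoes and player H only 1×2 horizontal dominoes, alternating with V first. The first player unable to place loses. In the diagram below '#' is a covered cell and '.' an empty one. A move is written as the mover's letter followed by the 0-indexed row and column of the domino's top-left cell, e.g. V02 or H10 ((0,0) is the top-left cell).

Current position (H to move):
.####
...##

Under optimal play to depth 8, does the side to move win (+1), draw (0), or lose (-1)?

p1 H@[.####/...##]: H10[.####/##.##]+1* H11[.####/.####]-1
p2 V@[.####/##.##] terminal -1; root [.####/...##] d8

value(.####/...##, H) = +1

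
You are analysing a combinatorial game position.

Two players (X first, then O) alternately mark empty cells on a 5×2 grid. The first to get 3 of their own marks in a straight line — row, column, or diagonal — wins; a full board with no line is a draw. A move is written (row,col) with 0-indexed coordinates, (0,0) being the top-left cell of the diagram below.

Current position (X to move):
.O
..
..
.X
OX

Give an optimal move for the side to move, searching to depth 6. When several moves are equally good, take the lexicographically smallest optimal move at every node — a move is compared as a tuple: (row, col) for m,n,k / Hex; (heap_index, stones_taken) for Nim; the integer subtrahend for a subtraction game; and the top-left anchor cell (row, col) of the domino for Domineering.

X's best at [.O/../../.X/OX]: (2,1)

[.O/../../.X/OX] X move#1: (0,0):+0/XO/../../.X/OX, (1,0):+0/.O/X./../.X/OX, (1,1):+0/.O/.X/../.X/OX, (2,0):+0/.O/../X./.X/OX, (2,1):+1/.O/../.X/.X/OX*, (3,0):+0/.O/../../XX/OX
[.O/../.X/.X/OX] end (terminal -1, O#2); searched .O/../../.X/OX to 6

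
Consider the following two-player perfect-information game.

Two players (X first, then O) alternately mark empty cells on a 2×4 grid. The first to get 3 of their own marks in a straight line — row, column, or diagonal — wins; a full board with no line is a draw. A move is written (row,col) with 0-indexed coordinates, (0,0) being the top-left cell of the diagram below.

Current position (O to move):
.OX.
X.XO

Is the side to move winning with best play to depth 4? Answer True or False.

p1 O@[.OX./X.XO]: (0,0)[OOX./X.XO]-1 (0,3)[.OXO/X.XO]-1 (1,1)[.OX./XOXO]+0*
p2 X@[.OX./XOXO]: (0,0)[XOX./XOXO]+0* (0,3)[.OXX/XOXO]+0
p3 O@[XOX./XOXO]: (0,3)[XOXO/XOXO]+0*
p4 X@[XOXO/XOXO] terminal +0; root [.OX./X.XO] d4

O winning at [.OX./X.XO]: False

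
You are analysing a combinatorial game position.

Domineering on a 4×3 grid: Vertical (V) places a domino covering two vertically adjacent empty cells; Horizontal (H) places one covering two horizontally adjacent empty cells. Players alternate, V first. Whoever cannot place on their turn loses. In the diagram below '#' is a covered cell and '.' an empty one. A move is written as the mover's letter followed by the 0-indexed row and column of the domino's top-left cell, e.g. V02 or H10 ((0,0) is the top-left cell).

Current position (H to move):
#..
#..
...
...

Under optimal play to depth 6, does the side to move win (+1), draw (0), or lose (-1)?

p1 H@[#../#../.../...]: H01[###/#../.../...]-1* H11[#../###/.../...]-1 H20[#../#../##./...]-1 H21[#../#../.##/...]-1 H30[#../#../.../##.]-1 H31[#../#../.../.##]-1
p2 V@[###/#../.../...]: V11[###/##./.#./...]+1* V12[###/#.#/..#/...]-1 V20[###/#../#../#..]-1 V21[###/#../.#./.#.]+1 V22[###/#../..#/..#]-1
p3 H@[###/##./.#./...]: H30[###/##./.#./##.]-1* H31[###/##./.#./.##]-1
p4 V@[###/##./.#./##.]: V12[###/###/.##/##.]+1* V22[###/##./.##/###]+1
p5 H@[###/###/.##/##.] terminal -1; root [#../#../.../...] d6

value(#../#../.../..., H) = -1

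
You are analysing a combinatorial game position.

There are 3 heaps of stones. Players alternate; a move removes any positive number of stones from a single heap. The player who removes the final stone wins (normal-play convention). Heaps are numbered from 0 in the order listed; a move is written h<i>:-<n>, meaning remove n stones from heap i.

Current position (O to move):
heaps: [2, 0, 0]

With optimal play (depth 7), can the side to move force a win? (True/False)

O winning at [(2,0,0)]: True

ply 1, O at (2,0,0) | h0:-1=-1→(1,0,0); h0:-2=+1→(0,0,0)*
ply 2: (0,0,0) is terminal -1 (X); from (2,0,0) depth 7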